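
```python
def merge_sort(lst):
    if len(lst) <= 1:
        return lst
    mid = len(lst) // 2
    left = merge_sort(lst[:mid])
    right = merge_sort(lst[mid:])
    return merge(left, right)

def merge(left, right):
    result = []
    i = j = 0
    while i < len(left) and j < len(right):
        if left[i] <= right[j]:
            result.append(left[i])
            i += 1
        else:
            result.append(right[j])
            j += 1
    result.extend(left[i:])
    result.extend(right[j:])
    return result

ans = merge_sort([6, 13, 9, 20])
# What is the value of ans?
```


merge_sort([6, 13, 9, 20])
Split into [6, 13] and [9, 20]
Left sorted: [6, 13]
Right sorted: [9, 20]
Merge [6, 13] and [9, 20]
= [6, 9, 13, 20]


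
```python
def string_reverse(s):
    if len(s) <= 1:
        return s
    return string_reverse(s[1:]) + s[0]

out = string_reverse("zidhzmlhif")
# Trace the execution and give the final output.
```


string_reverse("zidhzmlhif")
= string_reverse("idhzmlhif") + "z"
= string_reverse("dhzmlhif") + "i" + "z"
= string_reverse("hzmlhif") + "d" + "i" + "z"
= string_reverse("zmlhif") + "h" + "d" + "i" + "z"
= string_reverse("mlhif") + "z" + "h" + "d" + "i" + "z"
= string_reverse("lhif") + "m" + "z" + "h" + "d" + "i" + "z"
= string_reverse("hif") + "l" + "m" + "z" + "h" + "d" + "i" + "z"
= string_reverse("if") + "h" + "l" + "m" + "z" + "h" + "d" + "i" + "z"
= string_reverse("f") + "i" + "h" + "l" + "m" + "z" + "h" + "d" + "i" + "z"
= "f" + "i" + "h" + "l" + "m" + "z" + "h" + "d" + "i" + "z"
= "fihlmzhdiz"


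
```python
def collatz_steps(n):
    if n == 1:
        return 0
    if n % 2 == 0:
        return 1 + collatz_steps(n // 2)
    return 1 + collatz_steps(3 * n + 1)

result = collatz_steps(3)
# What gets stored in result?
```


collatz_steps(3)
3 is odd -> 3*3+1 = 10 -> collatz_steps(10)
10 is even -> collatz_steps(5)
5 is odd -> 3*5+1 = 16 -> collatz_steps(16)
16 is even -> collatz_steps(8)
8 is even -> collatz_steps(4)
4 is even -> collatz_steps(2)
2 is even -> collatz_steps(1)
Reached 1 after 7 steps
= 7


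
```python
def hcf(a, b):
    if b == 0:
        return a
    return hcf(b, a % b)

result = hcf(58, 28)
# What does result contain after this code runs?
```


hcf(58, 28)
= hcf(28, 58 % 28) = hcf(28, 2)
= hcf(2, 28 % 2) = hcf(2, 0)
b == 0, return a = 2


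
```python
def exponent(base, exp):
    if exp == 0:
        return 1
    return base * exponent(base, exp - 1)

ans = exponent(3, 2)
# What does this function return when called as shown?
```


exponent(3, 2)
= 3 * exponent(3, 1)
= 3 * 3 * exponent(3, 0)
= 3 * 3 * 1
= 9


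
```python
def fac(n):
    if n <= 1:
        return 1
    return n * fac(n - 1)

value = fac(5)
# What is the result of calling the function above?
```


fac(5)
= 5 * fac(4)
= 5 * 4 * fac(3)
= 5 * 4 * 3 * fac(2)
= 5 * 4 * 3 * 2 * fac(1)
= 5 * 4 * 3 * 2 * 1
= 120


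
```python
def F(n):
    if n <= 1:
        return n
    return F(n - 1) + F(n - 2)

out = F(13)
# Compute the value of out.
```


F(13)
= F(12) + F(11)
= (F(11) + F(10)) + F(11)
Computing bottom-up: F(0)=0, F(1)=1, F(2)=1, F(3)=2, F(4)=3, F(5)=5, F(6)=8, F(7)=13, F(8)=21, F(9)=34, F(10)=55, F(11)=89, F(12)=144, F(13)=233
= 233


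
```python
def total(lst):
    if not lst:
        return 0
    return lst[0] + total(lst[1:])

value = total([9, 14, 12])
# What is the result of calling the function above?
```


total([9, 14, 12])
= 9 + total([14, 12])
= 9 + 14 + total([12])
= 9 + 14 + 12 + total([])
= 9 + 14 + 12 + 0
= 35


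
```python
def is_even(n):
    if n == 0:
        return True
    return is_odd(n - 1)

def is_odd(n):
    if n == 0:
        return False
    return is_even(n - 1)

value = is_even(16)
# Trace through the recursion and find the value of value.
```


is_even(16)
= is_odd(15)
= is_even(14)
= is_odd(13)
= is_even(12)
= is_odd(11)
= is_even(10)
= is_odd(9)
= is_even(8)
= is_odd(7)
= is_even(6)
= is_odd(5)
= is_even(4)
= is_odd(3)
= is_even(2)
= is_odd(1)
= is_even(0)
n == 0: return True
= True


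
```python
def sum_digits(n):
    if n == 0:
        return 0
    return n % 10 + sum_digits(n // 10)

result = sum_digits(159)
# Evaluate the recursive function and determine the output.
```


sum_digits(159)
= 9 + sum_digits(15)
= 9 + 5 + sum_digits(1)
= 9 + 5 + 1 + sum_digits(0)
= 9 + 5 + 1 + 0
= 15


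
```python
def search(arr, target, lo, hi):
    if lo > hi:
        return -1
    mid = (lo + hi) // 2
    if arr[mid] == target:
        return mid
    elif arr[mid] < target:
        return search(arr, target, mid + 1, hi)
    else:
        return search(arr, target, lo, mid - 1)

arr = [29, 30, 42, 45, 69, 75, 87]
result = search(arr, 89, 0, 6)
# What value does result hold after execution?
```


search(arr, 89, 0, 6)
lo=0, hi=6, mid=3, arr[mid]=45
45 < 89, search right half
lo=4, hi=6, mid=5, arr[mid]=75
75 < 89, search right half
lo=6, hi=6, mid=6, arr[mid]=87
87 < 89, search right half
lo > hi, target not found, return -1
= -1


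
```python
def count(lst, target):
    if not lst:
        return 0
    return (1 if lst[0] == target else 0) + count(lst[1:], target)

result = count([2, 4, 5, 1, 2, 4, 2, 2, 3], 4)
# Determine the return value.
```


count([2, 4, 5, 1, 2, 4, 2, 2, 3], 4)
lst[0]=2 != 4: 0 + count([4, 5, 1, 2, 4, 2, 2, 3], 4)
lst[0]=4 == 4: 1 + count([5, 1, 2, 4, 2, 2, 3], 4)
lst[0]=5 != 4: 0 + count([1, 2, 4, 2, 2, 3], 4)
lst[0]=1 != 4: 0 + count([2, 4, 2, 2, 3], 4)
lst[0]=2 != 4: 0 + count([4, 2, 2, 3], 4)
lst[0]=4 == 4: 1 + count([2, 2, 3], 4)
lst[0]=2 != 4: 0 + count([2, 3], 4)
lst[0]=2 != 4: 0 + count([3], 4)
lst[0]=3 != 4: 0 + count([], 4)
= 2


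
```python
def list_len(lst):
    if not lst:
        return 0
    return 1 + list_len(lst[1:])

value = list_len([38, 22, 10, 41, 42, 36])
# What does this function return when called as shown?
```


list_len([38, 22, 10, 41, 42, 36])
= 1 + list_len([22, 10, 41, 42, 36])
= 1 + 1 + list_len([10, 41, 42, 36])
= 1 + 1 + 1 + list_len([41, 42, 36])
= 1 + 1 + 1 + 1 + list_len([42, 36])
= 1 + 1 + 1 + 1 + 1 + list_len([36])
= 1 + 1 + 1 + 1 + 1 + 1 + list_len([])
= 1 + 1 + 1 + 1 + 1 + 1 + 0
= 6


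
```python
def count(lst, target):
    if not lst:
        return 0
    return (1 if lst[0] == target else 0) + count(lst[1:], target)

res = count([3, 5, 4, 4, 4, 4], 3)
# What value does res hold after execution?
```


count([3, 5, 4, 4, 4, 4], 3)
lst[0]=3 == 3: 1 + count([5, 4, 4, 4, 4], 3)
lst[0]=5 != 3: 0 + count([4, 4, 4, 4], 3)
lst[0]=4 != 3: 0 + count([4, 4, 4], 3)
lst[0]=4 != 3: 0 + count([4, 4], 3)
lst[0]=4 != 3: 0 + count([4], 3)
lst[0]=4 != 3: 0 + count([], 3)
= 1


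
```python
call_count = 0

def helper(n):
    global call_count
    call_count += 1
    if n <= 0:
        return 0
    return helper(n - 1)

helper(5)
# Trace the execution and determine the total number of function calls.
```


helper(5) calls helper(4) calls ... calls helper(0)
Total calls: 5 + 1 (for base case) = 6


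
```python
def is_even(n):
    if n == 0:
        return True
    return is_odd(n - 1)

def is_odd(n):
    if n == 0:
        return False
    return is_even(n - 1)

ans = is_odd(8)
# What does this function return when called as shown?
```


is_odd(8)
= is_even(7)
= is_odd(6)
= is_even(5)
= is_odd(4)
= is_even(3)
= is_odd(2)
= is_even(1)
= is_odd(0)
n == 0: return False
= False


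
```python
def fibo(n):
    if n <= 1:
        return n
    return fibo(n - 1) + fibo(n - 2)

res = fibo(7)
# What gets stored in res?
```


fibo(7)
= fibo(6) + fibo(5)
= (fibo(5) + fibo(4)) + fibo(5)
Computing bottom-up: fibo(0)=0, fibo(1)=1, fibo(2)=1, fibo(3)=2, fibo(4)=3, fibo(5)=5, fibo(6)=8, fibo(7)=13
= 13


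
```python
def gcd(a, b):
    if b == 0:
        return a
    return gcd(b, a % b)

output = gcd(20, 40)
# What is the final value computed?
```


gcd(20, 40)
= gcd(40, 20 % 40) = gcd(40, 20)
= gcd(20, 40 % 20) = gcd(20, 0)
b == 0, return a = 20


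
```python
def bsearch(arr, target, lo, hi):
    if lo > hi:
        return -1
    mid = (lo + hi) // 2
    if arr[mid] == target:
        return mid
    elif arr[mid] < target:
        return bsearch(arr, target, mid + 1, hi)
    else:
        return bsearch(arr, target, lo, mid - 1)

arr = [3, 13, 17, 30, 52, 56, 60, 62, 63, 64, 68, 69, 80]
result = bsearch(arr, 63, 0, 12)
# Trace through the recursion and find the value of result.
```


bsearch(arr, 63, 0, 12)
lo=0, hi=12, mid=6, arr[mid]=60
60 < 63, search right half
lo=7, hi=12, mid=9, arr[mid]=64
64 > 63, search left half
lo=7, hi=8, mid=7, arr[mid]=62
62 < 63, search right half
lo=8, hi=8, mid=8, arr[mid]=63
arr[8] == 63, found at index 8
= 8


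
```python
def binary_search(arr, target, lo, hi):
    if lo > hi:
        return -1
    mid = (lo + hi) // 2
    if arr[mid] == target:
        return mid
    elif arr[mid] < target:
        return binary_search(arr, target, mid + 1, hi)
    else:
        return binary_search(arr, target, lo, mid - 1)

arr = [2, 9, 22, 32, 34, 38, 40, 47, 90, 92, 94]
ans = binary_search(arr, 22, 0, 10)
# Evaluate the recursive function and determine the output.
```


binary_search(arr, 22, 0, 10)
lo=0, hi=10, mid=5, arr[mid]=38
38 > 22, search left half
lo=0, hi=4, mid=2, arr[mid]=22
arr[2] == 22, found at index 2
= 2


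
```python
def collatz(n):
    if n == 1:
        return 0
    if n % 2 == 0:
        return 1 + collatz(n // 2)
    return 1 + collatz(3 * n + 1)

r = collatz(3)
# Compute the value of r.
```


collatz(3)
3 is odd -> 3*3+1 = 10 -> collatz(10)
10 is even -> collatz(5)
5 is odd -> 3*5+1 = 16 -> collatz(16)
16 is even -> collatz(8)
8 is even -> collatz(4)
4 is even -> collatz(2)
2 is even -> collatz(1)
Reached 1 after 7 steps
= 7


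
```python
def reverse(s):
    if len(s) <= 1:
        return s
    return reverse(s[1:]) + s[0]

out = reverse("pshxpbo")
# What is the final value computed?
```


reverse("pshxpbo")
= reverse("shxpbo") + "p"
= reverse("hxpbo") + "s" + "p"
= reverse("xpbo") + "h" + "s" + "p"
= reverse("pbo") + "x" + "h" + "s" + "p"
= reverse("bo") + "p" + "x" + "h" + "s" + "p"
= reverse("o") + "b" + "p" + "x" + "h" + "s" + "p"
= "o" + "b" + "p" + "x" + "h" + "s" + "p"
= "obpxhsp"


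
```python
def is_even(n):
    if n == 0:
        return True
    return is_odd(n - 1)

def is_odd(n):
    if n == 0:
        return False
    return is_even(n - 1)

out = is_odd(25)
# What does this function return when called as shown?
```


is_odd(25)
= is_even(24)
= is_odd(23)
= is_even(22)
= is_odd(21)
= is_even(20)
= is_odd(19)
= is_even(18)
= is_odd(17)
= is_even(16)
= is_odd(15)
= is_even(14)
= is_odd(13)
= is_even(12)
= is_odd(11)
= is_even(10)
= is_odd(9)
= is_even(8)
= is_odd(7)
= is_even(6)
= is_odd(5)
= is_even(4)
= is_odd(3)
= is_even(2)
= is_odd(1)
= is_even(0)
n == 0: return True
= True


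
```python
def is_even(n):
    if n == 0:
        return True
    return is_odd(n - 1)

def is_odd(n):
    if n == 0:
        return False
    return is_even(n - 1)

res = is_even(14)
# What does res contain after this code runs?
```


is_even(14)
= is_odd(13)
= is_even(12)
= is_odd(11)
= is_even(10)
= is_odd(9)
= is_even(8)
= is_odd(7)
= is_even(6)
= is_odd(5)
= is_even(4)
= is_odd(3)
= is_even(2)
= is_odd(1)
= is_even(0)
n == 0: return True
= True


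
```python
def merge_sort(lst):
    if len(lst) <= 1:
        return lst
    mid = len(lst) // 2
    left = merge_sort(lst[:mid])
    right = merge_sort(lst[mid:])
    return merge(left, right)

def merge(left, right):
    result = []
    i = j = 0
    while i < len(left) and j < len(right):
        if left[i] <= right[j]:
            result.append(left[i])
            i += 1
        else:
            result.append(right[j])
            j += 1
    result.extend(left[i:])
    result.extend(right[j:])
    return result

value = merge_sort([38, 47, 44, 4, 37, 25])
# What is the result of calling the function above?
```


merge_sort([38, 47, 44, 4, 37, 25])
Split into [38, 47, 44] and [4, 37, 25]
Left sorted: [38, 44, 47]
Right sorted: [4, 25, 37]
Merge [38, 44, 47] and [4, 25, 37]
= [4, 25, 37, 38, 44, 47]


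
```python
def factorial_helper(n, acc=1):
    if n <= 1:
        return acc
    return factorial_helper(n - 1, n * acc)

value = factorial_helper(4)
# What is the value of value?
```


factorial_helper(4, 1)
= factorial_helper(3, 4 * 1) = factorial_helper(3, 4)
= factorial_helper(2, 3 * 4) = factorial_helper(2, 12)
= factorial_helper(1, 2 * 12) = factorial_helper(1, 24)
n <= 1, return acc = 24


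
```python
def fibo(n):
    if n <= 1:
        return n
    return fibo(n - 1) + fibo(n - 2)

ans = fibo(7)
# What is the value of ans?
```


fibo(7)
= fibo(6) + fibo(5)
= (fibo(5) + fibo(4)) + fibo(5)
Computing bottom-up: fibo(0)=0, fibo(1)=1, fibo(2)=1, fibo(3)=2, fibo(4)=3, fibo(5)=5, fibo(6)=8, fibo(7)=13
= 13


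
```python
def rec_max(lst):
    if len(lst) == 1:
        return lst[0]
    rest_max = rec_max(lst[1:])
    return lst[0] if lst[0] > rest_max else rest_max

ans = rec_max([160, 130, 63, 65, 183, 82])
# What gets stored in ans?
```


rec_max([160, 130, 63, 65, 183, 82])
= compare 160 with rec_max([130, 63, 65, 183, 82])
= compare 130 with rec_max([63, 65, 183, 82])
= compare 63 with rec_max([65, 183, 82])
= compare 65 with rec_max([183, 82])
= compare 183 with rec_max([82])
Base: rec_max([82]) = 82
compare 183 with 82: max = 183
compare 65 with 183: max = 183
compare 63 with 183: max = 183
compare 130 with 183: max = 183
compare 160 with 183: max = 183
= 183


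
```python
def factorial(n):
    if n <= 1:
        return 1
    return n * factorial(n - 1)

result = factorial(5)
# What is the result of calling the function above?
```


factorial(5)
= 5 * factorial(4)
= 5 * 4 * factorial(3)
= 5 * 4 * 3 * factorial(2)
= 5 * 4 * 3 * 2 * factorial(1)
= 5 * 4 * 3 * 2 * 1
= 120


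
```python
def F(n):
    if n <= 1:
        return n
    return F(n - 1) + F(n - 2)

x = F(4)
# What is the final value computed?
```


F(4)
= F(3) + F(2)
= (F(2) + F(1)) + F(2)
Computing bottom-up: F(0)=0, F(1)=1, F(2)=1, F(3)=2, F(4)=3
= 3


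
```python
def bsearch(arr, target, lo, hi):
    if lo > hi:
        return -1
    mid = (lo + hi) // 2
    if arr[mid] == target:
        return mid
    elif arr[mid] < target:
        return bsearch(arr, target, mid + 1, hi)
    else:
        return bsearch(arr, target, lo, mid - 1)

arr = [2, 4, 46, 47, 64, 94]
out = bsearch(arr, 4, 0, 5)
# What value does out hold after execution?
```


bsearch(arr, 4, 0, 5)
lo=0, hi=5, mid=2, arr[mid]=46
46 > 4, search left half
lo=0, hi=1, mid=0, arr[mid]=2
2 < 4, search right half
lo=1, hi=1, mid=1, arr[mid]=4
arr[1] == 4, found at index 1
= 1


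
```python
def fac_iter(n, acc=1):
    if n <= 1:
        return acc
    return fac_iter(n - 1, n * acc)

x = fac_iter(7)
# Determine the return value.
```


fac_iter(7, 1)
= fac_iter(6, 7 * 1) = fac_iter(6, 7)
= fac_iter(5, 6 * 7) = fac_iter(5, 42)
= fac_iter(4, 5 * 42) = fac_iter(4, 210)
= fac_iter(3, 4 * 210) = fac_iter(3, 840)
= fac_iter(2, 3 * 840) = fac_iter(2, 2520)
= fac_iter(1, 2 * 2520) = fac_iter(1, 5040)
n <= 1, return acc = 5040


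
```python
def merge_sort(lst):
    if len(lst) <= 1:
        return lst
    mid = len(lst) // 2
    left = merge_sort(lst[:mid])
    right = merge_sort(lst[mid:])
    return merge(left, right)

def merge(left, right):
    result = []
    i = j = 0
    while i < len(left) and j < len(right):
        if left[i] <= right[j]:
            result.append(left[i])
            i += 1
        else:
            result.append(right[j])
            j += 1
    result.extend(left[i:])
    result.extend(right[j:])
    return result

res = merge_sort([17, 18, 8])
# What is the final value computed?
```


merge_sort([17, 18, 8])
Split into [17] and [18, 8]
Left sorted: [17]
Right sorted: [8, 18]
Merge [17] and [8, 18]
= [8, 17, 18]


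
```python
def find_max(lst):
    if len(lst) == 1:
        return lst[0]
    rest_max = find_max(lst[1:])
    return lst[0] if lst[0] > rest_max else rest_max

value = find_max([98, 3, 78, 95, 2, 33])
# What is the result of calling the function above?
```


find_max([98, 3, 78, 95, 2, 33])
= compare 98 with find_max([3, 78, 95, 2, 33])
= compare 3 with find_max([78, 95, 2, 33])
= compare 78 with find_max([95, 2, 33])
= compare 95 with find_max([2, 33])
= compare 2 with find_max([33])
Base: find_max([33]) = 33
compare 2 with 33: max = 33
compare 95 with 33: max = 95
compare 78 with 95: max = 95
compare 3 with 95: max = 95
compare 98 with 95: max = 98
= 98


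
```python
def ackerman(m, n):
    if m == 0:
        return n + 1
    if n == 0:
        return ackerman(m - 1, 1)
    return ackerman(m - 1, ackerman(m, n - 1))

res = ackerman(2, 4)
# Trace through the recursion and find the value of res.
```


ackerman(2, 4)
= ackerman(1, ackerman(2, 3))
First compute ackerman(2, 3) = 9
= ackerman(1, 9)
= 11


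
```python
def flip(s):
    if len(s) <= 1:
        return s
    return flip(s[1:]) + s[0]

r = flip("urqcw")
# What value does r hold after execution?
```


flip("urqcw")
= flip("rqcw") + "u"
= flip("qcw") + "r" + "u"
= flip("cw") + "q" + "r" + "u"
= flip("w") + "c" + "q" + "r" + "u"
= "w" + "c" + "q" + "r" + "u"
= "wcqru"


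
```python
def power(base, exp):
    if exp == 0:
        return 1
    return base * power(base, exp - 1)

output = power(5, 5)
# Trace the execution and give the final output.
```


power(5, 5)
= 5 * power(5, 4)
= 5 * 5 * power(5, 3)
= 5 * 5 * 5 * power(5, 2)
= 5 * 5 * 5 * 5 * power(5, 1)
= 5 * 5 * 5 * 5 * 5 * power(5, 0)
= 5 * 5 * 5 * 5 * 5 * 1
= 3125


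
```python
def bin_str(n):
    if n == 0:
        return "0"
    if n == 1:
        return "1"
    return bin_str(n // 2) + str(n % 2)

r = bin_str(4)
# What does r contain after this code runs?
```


bin_str(4)
= bin_str(2) + "0"
= bin_str(1) + "0" + "0"
= "1" + "0" + "0"
= "100"


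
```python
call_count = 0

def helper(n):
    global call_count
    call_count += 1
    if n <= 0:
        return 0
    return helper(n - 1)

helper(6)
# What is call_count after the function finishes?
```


helper(6) calls helper(5) calls ... calls helper(0)
Total calls: 6 + 1 (for base case) = 7


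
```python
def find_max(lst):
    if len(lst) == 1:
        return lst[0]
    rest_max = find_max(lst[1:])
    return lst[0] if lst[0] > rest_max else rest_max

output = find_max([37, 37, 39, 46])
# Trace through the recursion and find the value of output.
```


find_max([37, 37, 39, 46])
= compare 37 with find_max([37, 39, 46])
= compare 37 with find_max([39, 46])
= compare 39 with find_max([46])
Base: find_max([46]) = 46
compare 39 with 46: max = 46
compare 37 with 46: max = 46
compare 37 with 46: max = 46
= 46


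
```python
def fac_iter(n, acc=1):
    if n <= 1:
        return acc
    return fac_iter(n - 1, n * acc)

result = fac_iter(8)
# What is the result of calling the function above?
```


fac_iter(8, 1)
= fac_iter(7, 8 * 1) = fac_iter(7, 8)
= fac_iter(6, 7 * 8) = fac_iter(6, 56)
= fac_iter(5, 6 * 56) = fac_iter(5, 336)
= fac_iter(4, 5 * 336) = fac_iter(4, 1680)
= fac_iter(3, 4 * 1680) = fac_iter(3, 6720)
= fac_iter(2, 3 * 6720) = fac_iter(2, 20160)
= fac_iter(1, 2 * 20160) = fac_iter(1, 40320)
n <= 1, return acc = 40320


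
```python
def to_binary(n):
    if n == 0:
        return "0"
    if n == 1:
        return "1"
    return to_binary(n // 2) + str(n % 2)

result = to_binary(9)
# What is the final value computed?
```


to_binary(9)
= to_binary(4) + "1"
= to_binary(2) + "0" + "1"
= to_binary(1) + "0" + "0" + "1"
= "1" + "0" + "0" + "1"
= "1001"


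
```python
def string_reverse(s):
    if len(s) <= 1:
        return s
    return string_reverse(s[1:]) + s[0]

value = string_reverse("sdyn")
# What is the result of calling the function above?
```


string_reverse("sdyn")
= string_reverse("dyn") + "s"
= string_reverse("yn") + "d" + "s"
= string_reverse("n") + "y" + "d" + "s"
= "n" + "y" + "d" + "s"
= "nyds"


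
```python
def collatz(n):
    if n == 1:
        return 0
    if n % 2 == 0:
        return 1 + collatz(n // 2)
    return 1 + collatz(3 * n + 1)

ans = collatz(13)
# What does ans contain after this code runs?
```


collatz(13)
13 is odd -> 3*13+1 = 40 -> collatz(40)
40 is even -> collatz(20)
20 is even -> collatz(10)
10 is even -> collatz(5)
5 is odd -> 3*5+1 = 16 -> collatz(16)
16 is even -> collatz(8)
8 is even -> collatz(4)
4 is even -> collatz(2)
2 is even -> collatz(1)
Reached 1 after 9 steps
= 9


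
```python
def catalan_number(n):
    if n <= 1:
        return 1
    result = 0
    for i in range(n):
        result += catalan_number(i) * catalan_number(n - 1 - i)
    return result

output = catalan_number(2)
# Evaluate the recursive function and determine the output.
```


catalan_number(2)
= sum of catalan_number(i) * catalan_number(2-1-i) for i in 0..1
  catalan_number(0)*catalan_number(1) = 1*1 = 1
  catalan_number(1)*catalan_number(0) = 1*1 = 1
= 1 + 1
= 2


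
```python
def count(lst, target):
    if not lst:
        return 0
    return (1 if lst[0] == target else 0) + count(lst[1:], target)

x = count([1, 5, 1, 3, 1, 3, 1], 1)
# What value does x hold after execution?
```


count([1, 5, 1, 3, 1, 3, 1], 1)
lst[0]=1 == 1: 1 + count([5, 1, 3, 1, 3, 1], 1)
lst[0]=5 != 1: 0 + count([1, 3, 1, 3, 1], 1)
lst[0]=1 == 1: 1 + count([3, 1, 3, 1], 1)
lst[0]=3 != 1: 0 + count([1, 3, 1], 1)
lst[0]=1 == 1: 1 + count([3, 1], 1)
lst[0]=3 != 1: 0 + count([1], 1)
lst[0]=1 == 1: 1 + count([], 1)
= 4


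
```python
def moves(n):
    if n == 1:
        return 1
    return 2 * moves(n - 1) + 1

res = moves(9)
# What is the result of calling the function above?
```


moves(9)
= 2 * moves(8) + 1
= 2 * (2 * moves(7) + 1) + 1
= 2 * (2 * (2 * moves(6) + 1) + 1) + 1
= 2 * (2 * (2 * (2 * moves(5) + 1) + 1) + 1) + 1
= 2 * (2 * (2 * (2 * (2 * moves(4) + 1) + 1) + 1) + 1) + 1
= 2 * (2 * (2 * (2 * (2 * (2 * moves(3) + 1) + 1) + 1) + 1) + 1) + 1
= 2 * (2 * (2 * (2 * (2 * (2 * (2 * moves(2) + 1) + 1) + 1) + 1) + 1) + 1) + 1
= 2 * (2 * (2 * (2 * (2 * (2 * (2 * (2 * moves(1) + 1) + 1) + 1) + 1) + 1) + 1) + 1) + 1
Now compute bottom-up:
moves(1) = 1
moves(2) = 2 * 1 + 1 = 3
moves(3) = 2 * 3 + 1 = 7
moves(4) = 2 * 7 + 1 = 15
moves(5) = 2 * 15 + 1 = 31
moves(6) = 2 * 31 + 1 = 63
moves(7) = 2 * 63 + 1 = 127
moves(8) = 2 * 127 + 1 = 255
moves(9) = 2 * 255 + 1 = 511
= 511


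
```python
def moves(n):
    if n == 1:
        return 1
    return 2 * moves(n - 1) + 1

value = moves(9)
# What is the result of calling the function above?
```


moves(9)
= 2 * moves(8) + 1
= 2 * (2 * moves(7) + 1) + 1
= 2 * (2 * (2 * moves(6) + 1) + 1) + 1
= 2 * (2 * (2 * (2 * moves(5) + 1) + 1) + 1) + 1
= 2 * (2 * (2 * (2 * (2 * moves(4) + 1) + 1) + 1) + 1) + 1
= 2 * (2 * (2 * (2 * (2 * (2 * moves(3) + 1) + 1) + 1) + 1) + 1) + 1
= 2 * (2 * (2 * (2 * (2 * (2 * (2 * moves(2) + 1) + 1) + 1) + 1) + 1) + 1) + 1
= 2 * (2 * (2 * (2 * (2 * (2 * (2 * (2 * moves(1) + 1) + 1) + 1) + 1) + 1) + 1) + 1) + 1
Now compute bottom-up:
moves(1) = 1
moves(2) = 2 * 1 + 1 = 3
moves(3) = 2 * 3 + 1 = 7
moves(4) = 2 * 7 + 1 = 15
moves(5) = 2 * 15 + 1 = 31
moves(6) = 2 * 31 + 1 = 63
moves(7) = 2 * 63 + 1 = 127
moves(8) = 2 * 127 + 1 = 255
moves(9) = 2 * 255 + 1 = 511
= 511


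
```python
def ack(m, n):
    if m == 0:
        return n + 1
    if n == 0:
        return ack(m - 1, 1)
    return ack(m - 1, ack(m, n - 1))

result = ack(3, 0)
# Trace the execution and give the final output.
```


ack(3, 0)
n == 0: return ack(2, 1)
= ack(2, 1) = 5
= 5


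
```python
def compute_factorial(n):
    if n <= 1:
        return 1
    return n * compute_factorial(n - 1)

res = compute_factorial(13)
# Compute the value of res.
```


compute_factorial(13)
= 13 * compute_factorial(12)
= 13 * 12 * compute_factorial(11)
= 13 * 12 * 11 * compute_factorial(10)
= 13 * 12 * 11 * 10 * compute_factorial(9)
= 13 * 12 * 11 * 10 * 9 * compute_factorial(8)
= 13 * 12 * 11 * 10 * 9 * 8 * compute_factorial(7)
= 13 * 12 * 11 * 10 * 9 * 8 * 7 * compute_factorial(6)
= 13 * 12 * 11 * 10 * 9 * 8 * 7 * 6 * compute_factorial(5)
= 13 * 12 * 11 * 10 * 9 * 8 * 7 * 6 * 5 * compute_factorial(4)
= 13 * 12 * 11 * 10 * 9 * 8 * 7 * 6 * 5 * 4 * compute_factorial(3)
= 13 * 12 * 11 * 10 * 9 * 8 * 7 * 6 * 5 * 4 * 3 * compute_factorial(2)
= 13 * 12 * 11 * 10 * 9 * 8 * 7 * 6 * 5 * 4 * 3 * 2 * compute_factorial(1)
= 13 * 12 * 11 * 10 * 9 * 8 * 7 * 6 * 5 * 4 * 3 * 2 * 1
= 6227020800


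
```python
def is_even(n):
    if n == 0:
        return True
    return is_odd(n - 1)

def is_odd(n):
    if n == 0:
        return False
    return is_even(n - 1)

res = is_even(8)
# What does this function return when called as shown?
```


is_even(8)
= is_odd(7)
= is_even(6)
= is_odd(5)
= is_even(4)
= is_odd(3)
= is_even(2)
= is_odd(1)
= is_even(0)
n == 0: return True
= True


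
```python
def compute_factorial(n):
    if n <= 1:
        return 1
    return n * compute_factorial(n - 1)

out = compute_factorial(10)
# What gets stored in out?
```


compute_factorial(10)
= 10 * compute_factorial(9)
= 10 * 9 * compute_factorial(8)
= 10 * 9 * 8 * compute_factorial(7)
= 10 * 9 * 8 * 7 * compute_factorial(6)
= 10 * 9 * 8 * 7 * 6 * compute_factorial(5)
= 10 * 9 * 8 * 7 * 6 * 5 * compute_factorial(4)
= 10 * 9 * 8 * 7 * 6 * 5 * 4 * compute_factorial(3)
= 10 * 9 * 8 * 7 * 6 * 5 * 4 * 3 * compute_factorial(2)
= 10 * 9 * 8 * 7 * 6 * 5 * 4 * 3 * 2 * compute_factorial(1)
= 10 * 9 * 8 * 7 * 6 * 5 * 4 * 3 * 2 * 1
= 3628800


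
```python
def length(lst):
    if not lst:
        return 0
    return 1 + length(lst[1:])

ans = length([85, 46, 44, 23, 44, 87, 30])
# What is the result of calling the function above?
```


length([85, 46, 44, 23, 44, 87, 30])
= 1 + length([46, 44, 23, 44, 87, 30])
= 1 + 1 + length([44, 23, 44, 87, 30])
= 1 + 1 + 1 + length([23, 44, 87, 30])
= 1 + 1 + 1 + 1 + length([44, 87, 30])
= 1 + 1 + 1 + 1 + 1 + length([87, 30])
= 1 + 1 + 1 + 1 + 1 + 1 + length([30])
= 1 + 1 + 1 + 1 + 1 + 1 + 1 + length([])
= 1 + 1 + 1 + 1 + 1 + 1 + 1 + 0
= 7


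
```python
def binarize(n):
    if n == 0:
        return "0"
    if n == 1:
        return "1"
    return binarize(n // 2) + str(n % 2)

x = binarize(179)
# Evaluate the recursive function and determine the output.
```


binarize(179)
= binarize(89) + "1"
= binarize(44) + "1" + "1"
= binarize(22) + "0" + "1" + "1"
= binarize(11) + "0" + "0" + "1" + "1"
= binarize(5) + "1" + "0" + "0" + "1" + "1"
= binarize(2) + "1" + "1" + "0" + "0" + "1" + "1"
= binarize(1) + "0" + "1" + "1" + "0" + "0" + "1" + "1"
= "1" + "0" + "1" + "1" + "0" + "0" + "1" + "1"
= "10110011"


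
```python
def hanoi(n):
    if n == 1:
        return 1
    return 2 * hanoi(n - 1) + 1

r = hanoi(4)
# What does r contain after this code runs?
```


hanoi(4)
= 2 * hanoi(3) + 1
= 2 * (2 * hanoi(2) + 1) + 1
= 2 * (2 * (2 * hanoi(1) + 1) + 1) + 1
Now compute bottom-up:
hanoi(1) = 1
hanoi(2) = 2 * 1 + 1 = 3
hanoi(3) = 2 * 3 + 1 = 7
hanoi(4) = 2 * 7 + 1 = 15
= 15


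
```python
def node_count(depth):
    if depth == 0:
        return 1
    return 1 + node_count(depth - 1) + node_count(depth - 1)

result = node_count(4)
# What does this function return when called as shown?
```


node_count(4)
= 1 + node_count(3) + node_count(3)
= 1 + 2 * node_count(3)
node_count(k) = 2^(k+1) - 1
node_count(0) = 1
node_count(1) = 3
node_count(2) = 7
node_count(3) = 15
node_count(4) = 31
node_count(4) = 2^5 - 1 = 31


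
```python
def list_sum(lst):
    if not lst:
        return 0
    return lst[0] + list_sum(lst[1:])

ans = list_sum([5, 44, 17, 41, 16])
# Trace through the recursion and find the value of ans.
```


list_sum([5, 44, 17, 41, 16])
= 5 + list_sum([44, 17, 41, 16])
= 5 + 44 + list_sum([17, 41, 16])
= 5 + 44 + 17 + list_sum([41, 16])
= 5 + 44 + 17 + 41 + list_sum([16])
= 5 + 44 + 17 + 41 + 16 + list_sum([])
= 5 + 44 + 17 + 41 + 16 + 0
= 123


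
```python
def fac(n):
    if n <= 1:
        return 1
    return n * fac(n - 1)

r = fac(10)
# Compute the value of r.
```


fac(10)
= 10 * fac(9)
= 10 * 9 * fac(8)
= 10 * 9 * 8 * fac(7)
= 10 * 9 * 8 * 7 * fac(6)
= 10 * 9 * 8 * 7 * 6 * fac(5)
= 10 * 9 * 8 * 7 * 6 * 5 * fac(4)
= 10 * 9 * 8 * 7 * 6 * 5 * 4 * fac(3)
= 10 * 9 * 8 * 7 * 6 * 5 * 4 * 3 * fac(2)
= 10 * 9 * 8 * 7 * 6 * 5 * 4 * 3 * 2 * fac(1)
= 10 * 9 * 8 * 7 * 6 * 5 * 4 * 3 * 2 * 1
= 3628800


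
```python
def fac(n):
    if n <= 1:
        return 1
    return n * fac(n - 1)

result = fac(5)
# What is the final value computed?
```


fac(5)
= 5 * fac(4)
= 5 * 4 * fac(3)
= 5 * 4 * 3 * fac(2)
= 5 * 4 * 3 * 2 * fac(1)
= 5 * 4 * 3 * 2 * 1
= 120


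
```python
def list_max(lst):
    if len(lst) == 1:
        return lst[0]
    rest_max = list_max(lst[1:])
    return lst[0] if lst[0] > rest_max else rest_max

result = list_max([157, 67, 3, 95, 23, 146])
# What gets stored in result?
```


list_max([157, 67, 3, 95, 23, 146])
= compare 157 with list_max([67, 3, 95, 23, 146])
= compare 67 with list_max([3, 95, 23, 146])
= compare 3 with list_max([95, 23, 146])
= compare 95 with list_max([23, 146])
= compare 23 with list_max([146])
Base: list_max([146]) = 146
compare 23 with 146: max = 146
compare 95 with 146: max = 146
compare 3 with 146: max = 146
compare 67 with 146: max = 146
compare 157 with 146: max = 157
= 157


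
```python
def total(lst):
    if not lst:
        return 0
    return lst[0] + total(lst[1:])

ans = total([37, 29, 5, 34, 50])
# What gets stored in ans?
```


total([37, 29, 5, 34, 50])
= 37 + total([29, 5, 34, 50])
= 37 + 29 + total([5, 34, 50])
= 37 + 29 + 5 + total([34, 50])
= 37 + 29 + 5 + 34 + total([50])
= 37 + 29 + 5 + 34 + 50 + total([])
= 37 + 29 + 5 + 34 + 50 + 0
= 155


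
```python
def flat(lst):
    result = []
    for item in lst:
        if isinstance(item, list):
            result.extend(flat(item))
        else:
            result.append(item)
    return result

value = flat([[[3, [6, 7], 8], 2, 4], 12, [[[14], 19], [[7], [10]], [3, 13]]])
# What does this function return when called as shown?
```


flat([[[3, [6, 7], 8], 2, 4], 12, [[[14], 19], [[7], [10]], [3, 13]]])
Processing each element:
  [[3, [6, 7], 8], 2, 4] is a list -> flat recursively -> [3, 6, 7, 8, 2, 4]
  12 is not a list -> append 12
  [[[14], 19], [[7], [10]], [3, 13]] is a list -> flat recursively -> [14, 19, 7, 10, 3, 13]
= [3, 6, 7, 8, 2, 4, 12, 14, 19, 7, 10, 3, 13]


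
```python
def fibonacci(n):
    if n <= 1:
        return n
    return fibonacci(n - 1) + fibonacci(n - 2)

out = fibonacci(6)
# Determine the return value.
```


fibonacci(6)
= fibonacci(5) + fibonacci(4)
= (fibonacci(4) + fibonacci(3)) + fibonacci(4)
Computing bottom-up: fibonacci(0)=0, fibonacci(1)=1, fibonacci(2)=1, fibonacci(3)=2, fibonacci(4)=3, fibonacci(5)=5, fibonacci(6)=8
= 8


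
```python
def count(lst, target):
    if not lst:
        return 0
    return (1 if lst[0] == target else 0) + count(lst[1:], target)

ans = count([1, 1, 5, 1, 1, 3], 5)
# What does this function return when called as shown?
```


count([1, 1, 5, 1, 1, 3], 5)
lst[0]=1 != 5: 0 + count([1, 5, 1, 1, 3], 5)
lst[0]=1 != 5: 0 + count([5, 1, 1, 3], 5)
lst[0]=5 == 5: 1 + count([1, 1, 3], 5)
lst[0]=1 != 5: 0 + count([1, 3], 5)
lst[0]=1 != 5: 0 + count([3], 5)
lst[0]=3 != 5: 0 + count([], 5)
= 1


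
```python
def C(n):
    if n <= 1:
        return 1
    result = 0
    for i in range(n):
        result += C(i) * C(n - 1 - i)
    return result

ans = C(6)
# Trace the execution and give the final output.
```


C(6)
= sum of C(i) * C(6-1-i) for i in 0..5
First compute sub-values bottom-up:
  C(0) = 1, C(1) = 1
  C(2) = 1*1 + 1*1 = 2
  C(3) = 1*2 + 1*1 + 2*1 = 5
  C(4) = 1*5 + 1*2 + 2*1 + 5*1 = 14
  C(5) = 1*14 + 1*5 + 2*2 + 5*1 + 14*1 = 42
Now C(6):
  C(0)*C(5) = 1*42 = 42
  C(1)*C(4) = 1*14 = 14
  C(2)*C(3) = 2*5 = 10
  C(3)*C(2) = 5*2 = 10
  C(4)*C(1) = 14*1 = 14
  C(5)*C(0) = 42*1 = 42
= 42 + 14 + 10 + 10 + 14 + 42
= 132


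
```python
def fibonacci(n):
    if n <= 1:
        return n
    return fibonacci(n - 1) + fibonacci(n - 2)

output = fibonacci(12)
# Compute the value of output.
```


fibonacci(12)
= fibonacci(11) + fibonacci(10)
= (fibonacci(10) + fibonacci(9)) + fibonacci(10)
Computing bottom-up: fibonacci(0)=0, fibonacci(1)=1, fibonacci(2)=1, fibonacci(3)=2, fibonacci(4)=3, fibonacci(5)=5, fibonacci(6)=8, fibonacci(7)=13, fibonacci(8)=21, fibonacci(9)=34, fibonacci(10)=55, fibonacci(11)=89, fibonacci(12)=144
= 144


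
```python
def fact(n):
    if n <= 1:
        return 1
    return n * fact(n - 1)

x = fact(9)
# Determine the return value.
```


fact(9)
= 9 * fact(8)
= 9 * 8 * fact(7)
= 9 * 8 * 7 * fact(6)
= 9 * 8 * 7 * 6 * fact(5)
= 9 * 8 * 7 * 6 * 5 * fact(4)
= 9 * 8 * 7 * 6 * 5 * 4 * fact(3)
= 9 * 8 * 7 * 6 * 5 * 4 * 3 * fact(2)
= 9 * 8 * 7 * 6 * 5 * 4 * 3 * 2 * fact(1)
= 9 * 8 * 7 * 6 * 5 * 4 * 3 * 2 * 1
= 362880


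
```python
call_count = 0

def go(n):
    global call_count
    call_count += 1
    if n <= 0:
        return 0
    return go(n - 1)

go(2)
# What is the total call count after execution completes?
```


go(2) calls go(1) calls ... calls go(0)
Total calls: 2 + 1 (for base case) = 3


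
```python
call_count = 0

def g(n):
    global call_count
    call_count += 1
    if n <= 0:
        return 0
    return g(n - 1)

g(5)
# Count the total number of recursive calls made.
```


g(5) calls g(4) calls ... calls g(0)
Total calls: 5 + 1 (for base case) = 6


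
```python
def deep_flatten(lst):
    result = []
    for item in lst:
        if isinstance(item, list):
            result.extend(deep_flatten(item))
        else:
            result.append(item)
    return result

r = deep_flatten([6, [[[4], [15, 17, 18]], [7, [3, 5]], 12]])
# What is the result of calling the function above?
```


deep_flatten([6, [[[4], [15, 17, 18]], [7, [3, 5]], 12]])
Processing each element:
  6 is not a list -> append 6
  [[[4], [15, 17, 18]], [7, [3, 5]], 12] is a list -> deep_flatten recursively -> [4, 15, 17, 18, 7, 3, 5, 12]
= [6, 4, 15, 17, 18, 7, 3, 5, 12]


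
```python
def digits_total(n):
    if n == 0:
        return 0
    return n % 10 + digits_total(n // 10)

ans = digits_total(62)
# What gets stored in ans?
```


digits_total(62)
= 2 + digits_total(6)
= 2 + 6 + digits_total(0)
= 2 + 6 + 0
= 8


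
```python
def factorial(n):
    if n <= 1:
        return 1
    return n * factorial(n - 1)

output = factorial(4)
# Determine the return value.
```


factorial(4)
= 4 * factorial(3)
= 4 * 3 * factorial(2)
= 4 * 3 * 2 * factorial(1)
= 4 * 3 * 2 * 1
= 24


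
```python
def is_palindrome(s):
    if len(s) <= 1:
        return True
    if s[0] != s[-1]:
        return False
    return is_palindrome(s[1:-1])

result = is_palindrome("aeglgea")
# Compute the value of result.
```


is_palindrome("aeglgea")
"aeglgea": s[0]='a' == s[-1]='a' -> is_palindrome("eglge")
"eglge": s[0]='e' == s[-1]='e' -> is_palindrome("glg")
"glg": s[0]='g' == s[-1]='g' -> is_palindrome("l")
"l": len <= 1 -> True
= True


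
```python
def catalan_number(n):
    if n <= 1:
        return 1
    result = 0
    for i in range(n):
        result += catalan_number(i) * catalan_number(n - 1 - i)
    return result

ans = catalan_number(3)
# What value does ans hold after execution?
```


catalan_number(3)
= sum of catalan_number(i) * catalan_number(3-1-i) for i in 0..2
First compute sub-values bottom-up:
  catalan_number(0) = 1, catalan_number(1) = 1
  catalan_number(2) = 1*1 + 1*1 = 2
Now catalan_number(3):
  catalan_number(0)*catalan_number(2) = 1*2 = 2
  catalan_number(1)*catalan_number(1) = 1*1 = 1
  catalan_number(2)*catalan_number(0) = 2*1 = 2
= 2 + 1 + 2
= 5


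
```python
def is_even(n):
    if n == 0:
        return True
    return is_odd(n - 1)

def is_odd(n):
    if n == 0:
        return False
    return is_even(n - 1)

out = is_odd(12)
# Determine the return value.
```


is_odd(12)
= is_even(11)
= is_odd(10)
= is_even(9)
= is_odd(8)
= is_even(7)
= is_odd(6)
= is_even(5)
= is_odd(4)
= is_even(3)
= is_odd(2)
= is_even(1)
= is_odd(0)
n == 0: return False
= False


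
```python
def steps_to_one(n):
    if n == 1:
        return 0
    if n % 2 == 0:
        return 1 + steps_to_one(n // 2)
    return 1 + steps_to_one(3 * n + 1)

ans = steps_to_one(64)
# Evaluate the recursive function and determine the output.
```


steps_to_one(64)
64 is even -> steps_to_one(32)
32 is even -> steps_to_one(16)
16 is even -> steps_to_one(8)
8 is even -> steps_to_one(4)
4 is even -> steps_to_one(2)
2 is even -> steps_to_one(1)
Reached 1 after 6 steps
= 6


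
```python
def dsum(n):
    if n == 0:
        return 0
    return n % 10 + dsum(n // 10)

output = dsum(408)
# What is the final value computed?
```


dsum(408)
= 8 + dsum(40)
= 8 + 0 + dsum(4)
= 8 + 0 + 4 + dsum(0)
= 8 + 0 + 4 + 0
= 12


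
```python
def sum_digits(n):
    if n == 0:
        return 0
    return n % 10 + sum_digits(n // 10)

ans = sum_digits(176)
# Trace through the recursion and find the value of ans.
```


sum_digits(176)
= 6 + sum_digits(17)
= 6 + 7 + sum_digits(1)
= 6 + 7 + 1 + sum_digits(0)
= 6 + 7 + 1 + 0
= 14


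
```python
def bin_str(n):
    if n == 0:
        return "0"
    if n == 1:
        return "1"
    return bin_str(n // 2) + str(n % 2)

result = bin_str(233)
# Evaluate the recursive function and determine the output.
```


bin_str(233)
= bin_str(116) + "1"
= bin_str(58) + "0" + "1"
= bin_str(29) + "0" + "0" + "1"
= bin_str(14) + "1" + "0" + "0" + "1"
= bin_str(7) + "0" + "1" + "0" + "0" + "1"
= bin_str(3) + "1" + "0" + "1" + "0" + "0" + "1"
= bin_str(1) + "1" + "1" + "0" + "1" + "0" + "0" + "1"
= "1" + "1" + "1" + "0" + "1" + "0" + "0" + "1"
= "11101001"


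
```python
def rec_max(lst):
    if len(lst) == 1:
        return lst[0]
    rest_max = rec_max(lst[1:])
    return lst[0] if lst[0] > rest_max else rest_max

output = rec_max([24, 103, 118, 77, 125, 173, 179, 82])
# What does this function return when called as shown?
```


rec_max([24, 103, 118, 77, 125, 173, 179, 82])
= compare 24 with rec_max([103, 118, 77, 125, 173, 179, 82])
= compare 103 with rec_max([118, 77, 125, 173, 179, 82])
= compare 118 with rec_max([77, 125, 173, 179, 82])
= compare 77 with rec_max([125, 173, 179, 82])
= compare 125 with rec_max([173, 179, 82])
= compare 173 with rec_max([179, 82])
= compare 179 with rec_max([82])
Base: rec_max([82]) = 82
compare 179 with 82: max = 179
compare 173 with 179: max = 179
compare 125 with 179: max = 179
compare 77 with 179: max = 179
compare 118 with 179: max = 179
compare 103 with 179: max = 179
compare 24 with 179: max = 179
= 179


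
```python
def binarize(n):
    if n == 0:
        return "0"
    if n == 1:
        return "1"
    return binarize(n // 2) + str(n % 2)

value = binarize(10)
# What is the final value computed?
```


binarize(10)
= binarize(5) + "0"
= binarize(2) + "1" + "0"
= binarize(1) + "0" + "1" + "0"
= "1" + "0" + "1" + "0"
= "1010"


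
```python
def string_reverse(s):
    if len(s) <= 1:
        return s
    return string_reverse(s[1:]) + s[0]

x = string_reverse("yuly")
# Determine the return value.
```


string_reverse("yuly")
= string_reverse("uly") + "y"
= string_reverse("ly") + "u" + "y"
= string_reverse("y") + "l" + "u" + "y"
= "y" + "l" + "u" + "y"
= "yluy"


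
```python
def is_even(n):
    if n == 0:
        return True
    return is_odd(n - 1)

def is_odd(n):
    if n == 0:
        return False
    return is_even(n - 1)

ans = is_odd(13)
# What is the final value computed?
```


is_odd(13)
= is_even(12)
= is_odd(11)
= is_even(10)
= is_odd(9)
= is_even(8)
= is_odd(7)
= is_even(6)
= is_odd(5)
= is_even(4)
= is_odd(3)
= is_even(2)
= is_odd(1)
= is_even(0)
n == 0: return True
= True


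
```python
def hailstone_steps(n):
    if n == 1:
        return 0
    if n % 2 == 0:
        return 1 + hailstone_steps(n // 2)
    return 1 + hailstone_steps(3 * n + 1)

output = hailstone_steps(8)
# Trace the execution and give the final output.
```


hailstone_steps(8)
8 is even -> hailstone_steps(4)
4 is even -> hailstone_steps(2)
2 is even -> hailstone_steps(1)
Reached 1 after 3 steps
= 3


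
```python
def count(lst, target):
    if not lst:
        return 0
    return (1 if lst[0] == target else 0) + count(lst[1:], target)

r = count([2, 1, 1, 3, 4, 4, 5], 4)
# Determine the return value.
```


count([2, 1, 1, 3, 4, 4, 5], 4)
lst[0]=2 != 4: 0 + count([1, 1, 3, 4, 4, 5], 4)
lst[0]=1 != 4: 0 + count([1, 3, 4, 4, 5], 4)
lst[0]=1 != 4: 0 + count([3, 4, 4, 5], 4)
lst[0]=3 != 4: 0 + count([4, 4, 5], 4)
lst[0]=4 == 4: 1 + count([4, 5], 4)
lst[0]=4 == 4: 1 + count([5], 4)
lst[0]=5 != 4: 0 + count([], 4)
= 2
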